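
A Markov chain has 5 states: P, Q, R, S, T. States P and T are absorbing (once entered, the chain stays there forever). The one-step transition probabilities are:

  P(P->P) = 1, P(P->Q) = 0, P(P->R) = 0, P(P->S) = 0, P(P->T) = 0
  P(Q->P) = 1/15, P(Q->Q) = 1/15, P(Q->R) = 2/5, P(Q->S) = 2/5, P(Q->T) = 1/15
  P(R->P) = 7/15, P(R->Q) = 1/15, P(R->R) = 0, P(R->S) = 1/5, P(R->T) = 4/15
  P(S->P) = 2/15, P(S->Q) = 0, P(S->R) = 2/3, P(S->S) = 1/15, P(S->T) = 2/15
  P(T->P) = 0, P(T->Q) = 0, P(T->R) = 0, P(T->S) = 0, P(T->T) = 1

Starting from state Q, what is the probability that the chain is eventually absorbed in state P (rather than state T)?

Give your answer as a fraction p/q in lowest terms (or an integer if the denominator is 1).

Answer: 13/22

Derivation:
Let a_i = P(absorbed in P | start in state i).
Boundary conditions: a_P = 1, a_T = 0.
For each transient state i, a_i = sum_j P(i->j) * a_j:
  a_Q = 1/15*a_P + 1/15*a_Q + 2/5*a_R + 2/5*a_S + 1/15*a_T
  a_R = 7/15*a_P + 1/15*a_Q + 0*a_R + 1/5*a_S + 4/15*a_T
  a_S = 2/15*a_P + 0*a_Q + 2/3*a_R + 1/15*a_S + 2/15*a_T

Substituting a_P = 1 and a_T = 0, rearrange to (I - Q) a = r where r[i] = P(i -> P):
  [14/15, -2/5, -2/5] . (a_Q, a_R, a_S) = 1/15
  [-1/15, 1, -1/5] . (a_Q, a_R, a_S) = 7/15
  [0, -2/3, 14/15] . (a_Q, a_R, a_S) = 2/15

Solving yields:
  a_Q = 13/22
  a_R = 247/396
  a_S = 233/396

Starting state is Q, so the absorption probability is a_Q = 13/22.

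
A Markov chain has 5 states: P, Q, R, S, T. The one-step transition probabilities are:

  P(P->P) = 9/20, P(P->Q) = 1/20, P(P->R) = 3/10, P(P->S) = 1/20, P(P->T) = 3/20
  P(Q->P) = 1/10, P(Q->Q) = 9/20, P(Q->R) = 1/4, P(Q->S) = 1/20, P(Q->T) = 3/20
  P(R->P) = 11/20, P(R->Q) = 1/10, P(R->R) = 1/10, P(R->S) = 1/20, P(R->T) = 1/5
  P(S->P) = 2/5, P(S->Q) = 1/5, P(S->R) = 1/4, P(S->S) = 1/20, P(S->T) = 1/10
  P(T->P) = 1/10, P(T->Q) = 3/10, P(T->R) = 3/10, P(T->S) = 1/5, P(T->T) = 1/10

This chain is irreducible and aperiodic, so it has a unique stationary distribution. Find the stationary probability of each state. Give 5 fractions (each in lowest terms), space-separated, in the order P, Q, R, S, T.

The stationary distribution satisfies pi = pi * P, i.e.:
  pi_P = 9/20*pi_P + 1/10*pi_Q + 11/20*pi_R + 2/5*pi_S + 1/10*pi_T
  pi_Q = 1/20*pi_P + 9/20*pi_Q + 1/10*pi_R + 1/5*pi_S + 3/10*pi_T
  pi_R = 3/10*pi_P + 1/4*pi_Q + 1/10*pi_R + 1/4*pi_S + 3/10*pi_T
  pi_S = 1/20*pi_P + 1/20*pi_Q + 1/20*pi_R + 1/20*pi_S + 1/5*pi_T
  pi_T = 3/20*pi_P + 3/20*pi_Q + 1/5*pi_R + 1/10*pi_S + 1/10*pi_T
with normalization: pi_P + pi_Q + pi_R + pi_S + pi_T = 1.

Using the first 4 balance equations plus normalization, the linear system A*pi = b is:
  [-11/20, 1/10, 11/20, 2/5, 1/10] . pi = 0
  [1/20, -11/20, 1/10, 1/5, 3/10] . pi = 0
  [3/10, 1/4, -9/10, 1/4, 3/10] . pi = 0
  [1/20, 1/20, 1/20, -19/20, 1/5] . pi = 0
  [1, 1, 1, 1, 1] . pi = 1

Solving yields:
  pi_P = 5401/15299
  pi_Q = 2819/15299
  pi_R = 3661/15299
  pi_S = 1111/15299
  pi_T = 2307/15299

Verification (pi * P):
  5401/15299*9/20 + 2819/15299*1/10 + 3661/15299*11/20 + 1111/15299*2/5 + 2307/15299*1/10 = 5401/15299 = pi_P  (ok)
  5401/15299*1/20 + 2819/15299*9/20 + 3661/15299*1/10 + 1111/15299*1/5 + 2307/15299*3/10 = 2819/15299 = pi_Q  (ok)
  5401/15299*3/10 + 2819/15299*1/4 + 3661/15299*1/10 + 1111/15299*1/4 + 2307/15299*3/10 = 3661/15299 = pi_R  (ok)
  5401/15299*1/20 + 2819/15299*1/20 + 3661/15299*1/20 + 1111/15299*1/20 + 2307/15299*1/5 = 1111/15299 = pi_S  (ok)
  5401/15299*3/20 + 2819/15299*3/20 + 3661/15299*1/5 + 1111/15299*1/10 + 2307/15299*1/10 = 2307/15299 = pi_T  (ok)

Answer: 5401/15299 2819/15299 3661/15299 1111/15299 2307/15299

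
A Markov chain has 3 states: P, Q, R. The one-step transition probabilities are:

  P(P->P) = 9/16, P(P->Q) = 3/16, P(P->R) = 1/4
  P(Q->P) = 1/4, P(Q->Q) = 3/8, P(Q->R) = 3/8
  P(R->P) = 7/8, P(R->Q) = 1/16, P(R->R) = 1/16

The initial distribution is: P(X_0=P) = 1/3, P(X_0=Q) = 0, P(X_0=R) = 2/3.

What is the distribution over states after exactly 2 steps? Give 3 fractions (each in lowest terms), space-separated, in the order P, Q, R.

Propagating the distribution step by step (d_{t+1} = d_t * P):
d_0 = (P=1/3, Q=0, R=2/3)
  d_1[P] = 1/3*9/16 + 0*1/4 + 2/3*7/8 = 37/48
  d_1[Q] = 1/3*3/16 + 0*3/8 + 2/3*1/16 = 5/48
  d_1[R] = 1/3*1/4 + 0*3/8 + 2/3*1/16 = 1/8
d_1 = (P=37/48, Q=5/48, R=1/8)
  d_2[P] = 37/48*9/16 + 5/48*1/4 + 1/8*7/8 = 437/768
  d_2[Q] = 37/48*3/16 + 5/48*3/8 + 1/8*1/16 = 49/256
  d_2[R] = 37/48*1/4 + 5/48*3/8 + 1/8*1/16 = 23/96
d_2 = (P=437/768, Q=49/256, R=23/96)

Answer: 437/768 49/256 23/96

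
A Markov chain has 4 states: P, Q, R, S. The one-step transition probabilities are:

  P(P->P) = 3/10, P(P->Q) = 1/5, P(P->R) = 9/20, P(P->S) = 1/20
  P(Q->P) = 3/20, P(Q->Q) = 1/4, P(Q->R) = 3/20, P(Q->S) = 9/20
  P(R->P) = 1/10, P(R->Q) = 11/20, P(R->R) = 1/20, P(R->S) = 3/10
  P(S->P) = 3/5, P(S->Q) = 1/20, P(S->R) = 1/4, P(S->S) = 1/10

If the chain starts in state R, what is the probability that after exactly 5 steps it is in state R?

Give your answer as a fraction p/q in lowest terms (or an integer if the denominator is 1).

Answer: 9189/40000

Derivation:
Computing P^5 by repeated multiplication:
P^1 =
  P: [3/10, 1/5, 9/20, 1/20]
  Q: [3/20, 1/4, 3/20, 9/20]
  R: [1/10, 11/20, 1/20, 3/10]
  S: [3/5, 1/20, 1/4, 1/10]
P^2 =
  P: [39/200, 9/25, 1/5, 49/200]
  Q: [147/400, 79/400, 9/40, 21/100]
  R: [119/400, 1/5, 41/200, 119/400]
  S: [109/400, 11/40, 63/200, 11/80]
P^3 =
  P: [559/2000, 201/800, 213/1000, 41/160]
  Q: [2307/8000, 2057/8000, 207/800, 783/4000]
  R: [1273/4000, 1897/8000, 497/2000, 1569/8000]
  S: [237/1000, 2427/8000, 107/500, 393/1600]
P^4 =
  P: [23727/80000, 9947/40000, 9527/40000, 693/3200]
  Q: [8589/32000, 43849/160000, 18417/80000, 9093/40000]
  R: [43771/160000, 21553/80000, 19219/80000, 6937/32000]
  S: [45661/160000, 10129/40000, 17941/80000, 37941/160000]
P^5 =
  P: [112013/400000, 421297/1600000, 47363/200000, 351747/1600000]
  Q: [899349/3200000, 832571/3200000, 368373/1600000, 365667/1600000]
  R: [11063/40000, 848117/3200000, 9189/40000, 731723/3200000]
  S: [92257/320000, 817867/3200000, 189521/800000, 701479/3200000]

(P^5)[R -> R] = 9189/40000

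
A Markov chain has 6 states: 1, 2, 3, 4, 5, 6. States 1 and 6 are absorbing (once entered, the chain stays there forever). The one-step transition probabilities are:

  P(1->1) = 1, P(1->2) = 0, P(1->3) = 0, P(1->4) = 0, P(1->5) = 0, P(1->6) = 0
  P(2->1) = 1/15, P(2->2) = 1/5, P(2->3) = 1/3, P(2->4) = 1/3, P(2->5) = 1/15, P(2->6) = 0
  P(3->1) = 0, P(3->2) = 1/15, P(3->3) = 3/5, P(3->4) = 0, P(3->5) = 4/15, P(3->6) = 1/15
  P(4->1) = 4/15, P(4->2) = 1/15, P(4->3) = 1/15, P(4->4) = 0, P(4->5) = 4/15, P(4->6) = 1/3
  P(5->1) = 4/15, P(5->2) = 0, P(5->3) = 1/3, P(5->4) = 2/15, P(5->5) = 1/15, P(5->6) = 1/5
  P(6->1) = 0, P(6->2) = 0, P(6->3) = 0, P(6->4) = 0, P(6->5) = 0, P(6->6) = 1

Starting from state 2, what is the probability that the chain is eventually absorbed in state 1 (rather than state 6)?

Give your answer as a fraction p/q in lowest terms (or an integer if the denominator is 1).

Answer: 1504/3073

Derivation:
Let a_i = P(absorbed in 1 | start in state i).
Boundary conditions: a_1 = 1, a_6 = 0.
For each transient state i, a_i = sum_j P(i->j) * a_j:
  a_2 = 1/15*a_1 + 1/5*a_2 + 1/3*a_3 + 1/3*a_4 + 1/15*a_5 + 0*a_6
  a_3 = 0*a_1 + 1/15*a_2 + 3/5*a_3 + 0*a_4 + 4/15*a_5 + 1/15*a_6
  a_4 = 4/15*a_1 + 1/15*a_2 + 1/15*a_3 + 0*a_4 + 4/15*a_5 + 1/3*a_6
  a_5 = 4/15*a_1 + 0*a_2 + 1/3*a_3 + 2/15*a_4 + 1/15*a_5 + 1/5*a_6

Substituting a_1 = 1 and a_6 = 0, rearrange to (I - Q) a = r where r[i] = P(i -> 1):
  [4/5, -1/3, -1/3, -1/15] . (a_2, a_3, a_4, a_5) = 1/15
  [-1/15, 2/5, 0, -4/15] . (a_2, a_3, a_4, a_5) = 0
  [-1/15, -1/15, 1, -4/15] . (a_2, a_3, a_4, a_5) = 4/15
  [0, -1/3, -2/15, 14/15] . (a_2, a_3, a_4, a_5) = 4/15

Solving yields:
  a_2 = 1504/3073
  a_3 = 182/439
  a_4 = 202/439
  a_5 = 1535/3073

Starting state is 2, so the absorption probability is a_2 = 1504/3073.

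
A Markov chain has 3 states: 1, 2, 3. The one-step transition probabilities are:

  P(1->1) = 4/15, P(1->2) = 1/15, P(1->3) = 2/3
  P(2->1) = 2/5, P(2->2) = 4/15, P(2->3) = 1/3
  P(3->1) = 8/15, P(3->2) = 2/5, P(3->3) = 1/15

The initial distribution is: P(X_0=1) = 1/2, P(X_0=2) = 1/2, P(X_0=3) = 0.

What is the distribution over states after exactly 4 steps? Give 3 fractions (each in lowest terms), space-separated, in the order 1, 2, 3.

Propagating the distribution step by step (d_{t+1} = d_t * P):
d_0 = (1=1/2, 2=1/2, 3=0)
  d_1[1] = 1/2*4/15 + 1/2*2/5 + 0*8/15 = 1/3
  d_1[2] = 1/2*1/15 + 1/2*4/15 + 0*2/5 = 1/6
  d_1[3] = 1/2*2/3 + 1/2*1/3 + 0*1/15 = 1/2
d_1 = (1=1/3, 2=1/6, 3=1/2)
  d_2[1] = 1/3*4/15 + 1/6*2/5 + 1/2*8/15 = 19/45
  d_2[2] = 1/3*1/15 + 1/6*4/15 + 1/2*2/5 = 4/15
  d_2[3] = 1/3*2/3 + 1/6*1/3 + 1/2*1/15 = 14/45
d_2 = (1=19/45, 2=4/15, 3=14/45)
  d_3[1] = 19/45*4/15 + 4/15*2/5 + 14/45*8/15 = 52/135
  d_3[2] = 19/45*1/15 + 4/15*4/15 + 14/45*2/5 = 151/675
  d_3[3] = 19/45*2/3 + 4/15*1/3 + 14/45*1/15 = 88/225
d_3 = (1=52/135, 2=151/675, 3=88/225)
  d_4[1] = 52/135*4/15 + 151/675*2/5 + 88/225*8/15 = 4058/10125
  d_4[2] = 52/135*1/15 + 151/675*4/15 + 88/225*2/5 = 272/1125
  d_4[3] = 52/135*2/3 + 151/675*1/3 + 88/225*1/15 = 3619/10125
d_4 = (1=4058/10125, 2=272/1125, 3=3619/10125)

Answer: 4058/10125 272/1125 3619/10125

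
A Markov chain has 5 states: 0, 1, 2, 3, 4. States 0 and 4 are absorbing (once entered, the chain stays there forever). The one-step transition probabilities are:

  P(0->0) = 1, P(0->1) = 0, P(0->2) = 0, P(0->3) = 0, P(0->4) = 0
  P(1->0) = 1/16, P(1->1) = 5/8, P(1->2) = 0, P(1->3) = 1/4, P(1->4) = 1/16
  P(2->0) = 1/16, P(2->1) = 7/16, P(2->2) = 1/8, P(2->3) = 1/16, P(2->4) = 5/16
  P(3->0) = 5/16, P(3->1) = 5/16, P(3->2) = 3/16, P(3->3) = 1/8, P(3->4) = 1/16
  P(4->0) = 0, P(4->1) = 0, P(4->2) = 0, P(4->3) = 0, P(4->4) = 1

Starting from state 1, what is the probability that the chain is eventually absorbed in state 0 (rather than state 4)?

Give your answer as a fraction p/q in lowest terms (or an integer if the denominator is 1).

Let a_i = P(absorbed in 0 | start in state i).
Boundary conditions: a_0 = 1, a_4 = 0.
For each transient state i, a_i = sum_j P(i->j) * a_j:
  a_1 = 1/16*a_0 + 5/8*a_1 + 0*a_2 + 1/4*a_3 + 1/16*a_4
  a_2 = 1/16*a_0 + 7/16*a_1 + 1/8*a_2 + 1/16*a_3 + 5/16*a_4
  a_3 = 5/16*a_0 + 5/16*a_1 + 3/16*a_2 + 1/8*a_3 + 1/16*a_4

Substituting a_0 = 1 and a_4 = 0, rearrange to (I - Q) a = r where r[i] = P(i -> 0):
  [3/8, 0, -1/4] . (a_1, a_2, a_3) = 1/16
  [-7/16, 7/8, -1/16] . (a_1, a_2, a_3) = 1/16
  [-5/16, -3/16, 7/8] . (a_1, a_2, a_3) = 5/16

Solving yields:
  a_1 = 485/794
  a_2 = 337/794
  a_3 = 529/794

Starting state is 1, so the absorption probability is a_1 = 485/794.

Answer: 485/794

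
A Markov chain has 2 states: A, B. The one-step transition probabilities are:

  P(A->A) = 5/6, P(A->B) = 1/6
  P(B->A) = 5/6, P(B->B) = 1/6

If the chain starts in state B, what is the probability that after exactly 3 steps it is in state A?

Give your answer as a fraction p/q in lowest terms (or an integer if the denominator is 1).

Answer: 5/6

Derivation:
Computing P^3 by repeated multiplication:
P^1 =
  A: [5/6, 1/6]
  B: [5/6, 1/6]
P^2 =
  A: [5/6, 1/6]
  B: [5/6, 1/6]
P^3 =
  A: [5/6, 1/6]
  B: [5/6, 1/6]

(P^3)[B -> A] = 5/6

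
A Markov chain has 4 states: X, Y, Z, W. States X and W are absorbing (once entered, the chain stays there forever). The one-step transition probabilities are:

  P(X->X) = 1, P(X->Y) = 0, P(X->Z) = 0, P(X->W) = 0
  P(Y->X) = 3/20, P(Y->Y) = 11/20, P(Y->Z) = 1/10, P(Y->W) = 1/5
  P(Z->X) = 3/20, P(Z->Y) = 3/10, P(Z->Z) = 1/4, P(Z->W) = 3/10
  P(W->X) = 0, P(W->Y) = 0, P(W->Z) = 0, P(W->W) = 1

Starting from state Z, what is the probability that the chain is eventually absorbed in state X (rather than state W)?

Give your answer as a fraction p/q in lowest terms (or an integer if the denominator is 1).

Answer: 15/41

Derivation:
Let a_i = P(absorbed in X | start in state i).
Boundary conditions: a_X = 1, a_W = 0.
For each transient state i, a_i = sum_j P(i->j) * a_j:
  a_Y = 3/20*a_X + 11/20*a_Y + 1/10*a_Z + 1/5*a_W
  a_Z = 3/20*a_X + 3/10*a_Y + 1/4*a_Z + 3/10*a_W

Substituting a_X = 1 and a_W = 0, rearrange to (I - Q) a = r where r[i] = P(i -> X):
  [9/20, -1/10] . (a_Y, a_Z) = 3/20
  [-3/10, 3/4] . (a_Y, a_Z) = 3/20

Solving yields:
  a_Y = 17/41
  a_Z = 15/41

Starting state is Z, so the absorption probability is a_Z = 15/41.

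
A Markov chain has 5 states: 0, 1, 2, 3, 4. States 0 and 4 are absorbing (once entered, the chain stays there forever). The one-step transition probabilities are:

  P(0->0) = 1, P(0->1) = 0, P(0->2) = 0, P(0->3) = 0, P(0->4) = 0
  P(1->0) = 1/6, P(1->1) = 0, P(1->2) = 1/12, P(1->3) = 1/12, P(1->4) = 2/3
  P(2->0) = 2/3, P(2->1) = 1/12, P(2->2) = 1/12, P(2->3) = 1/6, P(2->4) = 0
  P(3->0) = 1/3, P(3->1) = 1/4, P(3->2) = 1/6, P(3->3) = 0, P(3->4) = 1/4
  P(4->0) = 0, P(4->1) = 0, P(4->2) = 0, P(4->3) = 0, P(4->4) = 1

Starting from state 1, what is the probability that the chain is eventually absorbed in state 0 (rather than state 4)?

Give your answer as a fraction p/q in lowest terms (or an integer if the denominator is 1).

Let a_i = P(absorbed in 0 | start in state i).
Boundary conditions: a_0 = 1, a_4 = 0.
For each transient state i, a_i = sum_j P(i->j) * a_j:
  a_1 = 1/6*a_0 + 0*a_1 + 1/12*a_2 + 1/12*a_3 + 2/3*a_4
  a_2 = 2/3*a_0 + 1/12*a_1 + 1/12*a_2 + 1/6*a_3 + 0*a_4
  a_3 = 1/3*a_0 + 1/4*a_1 + 1/6*a_2 + 0*a_3 + 1/4*a_4

Substituting a_0 = 1 and a_4 = 0, rearrange to (I - Q) a = r where r[i] = P(i -> 0):
  [1, -1/12, -1/12] . (a_1, a_2, a_3) = 1/6
  [-1/12, 11/12, -1/6] . (a_1, a_2, a_3) = 2/3
  [-1/4, -1/6, 1] . (a_1, a_2, a_3) = 1/3

Solving yields:
  a_1 = 420/1483
  a_2 = 1264/1483
  a_3 = 810/1483

Starting state is 1, so the absorption probability is a_1 = 420/1483.

Answer: 420/1483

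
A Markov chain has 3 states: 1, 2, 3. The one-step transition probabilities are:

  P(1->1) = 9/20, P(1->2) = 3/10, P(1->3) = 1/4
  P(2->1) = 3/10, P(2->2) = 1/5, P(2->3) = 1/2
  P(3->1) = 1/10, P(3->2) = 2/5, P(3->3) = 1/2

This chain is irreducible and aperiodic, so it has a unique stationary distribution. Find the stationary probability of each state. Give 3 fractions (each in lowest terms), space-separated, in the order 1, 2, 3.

Answer: 1/4 5/16 7/16

Derivation:
The stationary distribution satisfies pi = pi * P, i.e.:
  pi_1 = 9/20*pi_1 + 3/10*pi_2 + 1/10*pi_3
  pi_2 = 3/10*pi_1 + 1/5*pi_2 + 2/5*pi_3
  pi_3 = 1/4*pi_1 + 1/2*pi_2 + 1/2*pi_3
with normalization: pi_1 + pi_2 + pi_3 = 1.

Using the first 2 balance equations plus normalization, the linear system A*pi = b is:
  [-11/20, 3/10, 1/10] . pi = 0
  [3/10, -4/5, 2/5] . pi = 0
  [1, 1, 1] . pi = 1

Solving yields:
  pi_1 = 1/4
  pi_2 = 5/16
  pi_3 = 7/16

Verification (pi * P):
  1/4*9/20 + 5/16*3/10 + 7/16*1/10 = 1/4 = pi_1  (ok)
  1/4*3/10 + 5/16*1/5 + 7/16*2/5 = 5/16 = pi_2  (ok)
  1/4*1/4 + 5/16*1/2 + 7/16*1/2 = 7/16 = pi_3  (ok)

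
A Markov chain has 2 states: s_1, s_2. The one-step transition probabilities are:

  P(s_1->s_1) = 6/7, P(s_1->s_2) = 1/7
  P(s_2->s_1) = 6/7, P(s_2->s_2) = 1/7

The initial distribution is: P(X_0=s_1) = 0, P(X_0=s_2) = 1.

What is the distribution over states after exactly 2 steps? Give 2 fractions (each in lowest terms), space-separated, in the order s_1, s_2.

Propagating the distribution step by step (d_{t+1} = d_t * P):
d_0 = (s_1=0, s_2=1)
  d_1[s_1] = 0*6/7 + 1*6/7 = 6/7
  d_1[s_2] = 0*1/7 + 1*1/7 = 1/7
d_1 = (s_1=6/7, s_2=1/7)
  d_2[s_1] = 6/7*6/7 + 1/7*6/7 = 6/7
  d_2[s_2] = 6/7*1/7 + 1/7*1/7 = 1/7
d_2 = (s_1=6/7, s_2=1/7)

Answer: 6/7 1/7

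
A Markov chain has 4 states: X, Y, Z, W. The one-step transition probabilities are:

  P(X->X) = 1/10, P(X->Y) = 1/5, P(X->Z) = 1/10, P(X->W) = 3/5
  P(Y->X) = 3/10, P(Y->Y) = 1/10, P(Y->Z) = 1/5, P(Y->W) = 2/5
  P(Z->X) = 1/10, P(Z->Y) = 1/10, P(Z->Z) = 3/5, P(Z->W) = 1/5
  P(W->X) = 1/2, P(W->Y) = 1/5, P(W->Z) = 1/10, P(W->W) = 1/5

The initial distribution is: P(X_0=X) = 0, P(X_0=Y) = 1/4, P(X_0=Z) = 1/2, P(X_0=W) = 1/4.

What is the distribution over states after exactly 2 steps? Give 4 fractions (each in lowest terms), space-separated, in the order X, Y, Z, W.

Answer: 9/40 3/20 3/10 13/40

Derivation:
Propagating the distribution step by step (d_{t+1} = d_t * P):
d_0 = (X=0, Y=1/4, Z=1/2, W=1/4)
  d_1[X] = 0*1/10 + 1/4*3/10 + 1/2*1/10 + 1/4*1/2 = 1/4
  d_1[Y] = 0*1/5 + 1/4*1/10 + 1/2*1/10 + 1/4*1/5 = 1/8
  d_1[Z] = 0*1/10 + 1/4*1/5 + 1/2*3/5 + 1/4*1/10 = 3/8
  d_1[W] = 0*3/5 + 1/4*2/5 + 1/2*1/5 + 1/4*1/5 = 1/4
d_1 = (X=1/4, Y=1/8, Z=3/8, W=1/4)
  d_2[X] = 1/4*1/10 + 1/8*3/10 + 3/8*1/10 + 1/4*1/2 = 9/40
  d_2[Y] = 1/4*1/5 + 1/8*1/10 + 3/8*1/10 + 1/4*1/5 = 3/20
  d_2[Z] = 1/4*1/10 + 1/8*1/5 + 3/8*3/5 + 1/4*1/10 = 3/10
  d_2[W] = 1/4*3/5 + 1/8*2/5 + 3/8*1/5 + 1/4*1/5 = 13/40
d_2 = (X=9/40, Y=3/20, Z=3/10, W=13/40)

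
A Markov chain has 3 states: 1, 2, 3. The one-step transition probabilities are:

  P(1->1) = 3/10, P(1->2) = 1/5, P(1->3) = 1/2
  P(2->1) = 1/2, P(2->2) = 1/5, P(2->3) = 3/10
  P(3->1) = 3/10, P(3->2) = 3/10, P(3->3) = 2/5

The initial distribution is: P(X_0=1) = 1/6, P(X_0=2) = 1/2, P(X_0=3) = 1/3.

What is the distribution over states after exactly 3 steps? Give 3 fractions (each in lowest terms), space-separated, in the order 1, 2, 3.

Answer: 521/1500 29/120 411/1000

Derivation:
Propagating the distribution step by step (d_{t+1} = d_t * P):
d_0 = (1=1/6, 2=1/2, 3=1/3)
  d_1[1] = 1/6*3/10 + 1/2*1/2 + 1/3*3/10 = 2/5
  d_1[2] = 1/6*1/5 + 1/2*1/5 + 1/3*3/10 = 7/30
  d_1[3] = 1/6*1/2 + 1/2*3/10 + 1/3*2/5 = 11/30
d_1 = (1=2/5, 2=7/30, 3=11/30)
  d_2[1] = 2/5*3/10 + 7/30*1/2 + 11/30*3/10 = 26/75
  d_2[2] = 2/5*1/5 + 7/30*1/5 + 11/30*3/10 = 71/300
  d_2[3] = 2/5*1/2 + 7/30*3/10 + 11/30*2/5 = 5/12
d_2 = (1=26/75, 2=71/300, 3=5/12)
  d_3[1] = 26/75*3/10 + 71/300*1/2 + 5/12*3/10 = 521/1500
  d_3[2] = 26/75*1/5 + 71/300*1/5 + 5/12*3/10 = 29/120
  d_3[3] = 26/75*1/2 + 71/300*3/10 + 5/12*2/5 = 411/1000
d_3 = (1=521/1500, 2=29/120, 3=411/1000)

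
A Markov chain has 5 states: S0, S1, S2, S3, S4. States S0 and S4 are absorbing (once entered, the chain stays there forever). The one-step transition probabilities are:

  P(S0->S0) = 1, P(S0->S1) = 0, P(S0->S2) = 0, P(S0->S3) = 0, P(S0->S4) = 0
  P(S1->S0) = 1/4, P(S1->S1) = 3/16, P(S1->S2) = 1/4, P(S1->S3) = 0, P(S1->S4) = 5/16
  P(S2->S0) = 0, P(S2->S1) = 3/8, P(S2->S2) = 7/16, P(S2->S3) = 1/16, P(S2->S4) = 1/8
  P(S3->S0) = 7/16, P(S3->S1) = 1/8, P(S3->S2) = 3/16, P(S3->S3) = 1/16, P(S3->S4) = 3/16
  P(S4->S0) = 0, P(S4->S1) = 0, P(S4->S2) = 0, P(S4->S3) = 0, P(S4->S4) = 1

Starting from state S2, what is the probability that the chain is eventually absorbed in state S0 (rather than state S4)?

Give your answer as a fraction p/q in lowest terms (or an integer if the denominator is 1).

Answer: 459/1348

Derivation:
Let a_i = P(absorbed in S0 | start in state i).
Boundary conditions: a_S0 = 1, a_S4 = 0.
For each transient state i, a_i = sum_j P(i->j) * a_j:
  a_S1 = 1/4*a_S0 + 3/16*a_S1 + 1/4*a_S2 + 0*a_S3 + 5/16*a_S4
  a_S2 = 0*a_S0 + 3/8*a_S1 + 7/16*a_S2 + 1/16*a_S3 + 1/8*a_S4
  a_S3 = 7/16*a_S0 + 1/8*a_S1 + 3/16*a_S2 + 1/16*a_S3 + 3/16*a_S4

Substituting a_S0 = 1 and a_S4 = 0, rearrange to (I - Q) a = r where r[i] = P(i -> S0):
  [13/16, -1/4, 0] . (a_S1, a_S2, a_S3) = 1/4
  [-3/8, 9/16, -1/16] . (a_S1, a_S2, a_S3) = 0
  [-1/8, -3/16, 15/16] . (a_S1, a_S2, a_S3) = 7/16

Solving yields:
  a_S1 = 139/337
  a_S2 = 459/1348
  a_S3 = 795/1348

Starting state is S2, so the absorption probability is a_S2 = 459/1348.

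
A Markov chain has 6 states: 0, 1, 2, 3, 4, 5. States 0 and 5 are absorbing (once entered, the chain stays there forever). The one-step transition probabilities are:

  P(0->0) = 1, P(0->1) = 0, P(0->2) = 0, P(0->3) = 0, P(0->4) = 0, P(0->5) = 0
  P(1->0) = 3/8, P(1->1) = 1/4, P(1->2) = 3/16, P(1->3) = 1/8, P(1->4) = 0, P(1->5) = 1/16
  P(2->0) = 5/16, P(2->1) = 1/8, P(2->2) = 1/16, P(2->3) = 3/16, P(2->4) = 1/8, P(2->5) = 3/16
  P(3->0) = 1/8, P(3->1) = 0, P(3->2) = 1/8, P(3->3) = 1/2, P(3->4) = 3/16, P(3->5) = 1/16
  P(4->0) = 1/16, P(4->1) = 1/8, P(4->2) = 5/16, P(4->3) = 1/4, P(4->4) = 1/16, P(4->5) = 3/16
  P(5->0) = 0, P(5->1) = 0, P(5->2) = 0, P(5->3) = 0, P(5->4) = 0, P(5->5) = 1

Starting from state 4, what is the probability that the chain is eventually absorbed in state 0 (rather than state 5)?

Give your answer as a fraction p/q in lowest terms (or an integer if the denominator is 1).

Let a_i = P(absorbed in 0 | start in state i).
Boundary conditions: a_0 = 1, a_5 = 0.
For each transient state i, a_i = sum_j P(i->j) * a_j:
  a_1 = 3/8*a_0 + 1/4*a_1 + 3/16*a_2 + 1/8*a_3 + 0*a_4 + 1/16*a_5
  a_2 = 5/16*a_0 + 1/8*a_1 + 1/16*a_2 + 3/16*a_3 + 1/8*a_4 + 3/16*a_5
  a_3 = 1/8*a_0 + 0*a_1 + 1/8*a_2 + 1/2*a_3 + 3/16*a_4 + 1/16*a_5
  a_4 = 1/16*a_0 + 1/8*a_1 + 5/16*a_2 + 1/4*a_3 + 1/16*a_4 + 3/16*a_5

Substituting a_0 = 1 and a_5 = 0, rearrange to (I - Q) a = r where r[i] = P(i -> 0):
  [3/4, -3/16, -1/8, 0] . (a_1, a_2, a_3, a_4) = 3/8
  [-1/8, 15/16, -3/16, -1/8] . (a_1, a_2, a_3, a_4) = 5/16
  [0, -1/8, 1/2, -3/16] . (a_1, a_2, a_3, a_4) = 1/8
  [-1/8, -5/16, -1/4, 15/16] . (a_1, a_2, a_3, a_4) = 1/16

Solving yields:
  a_1 = 11755/15494
  a_2 = 4868/7747
  a_3 = 4722/7747
  a_4 = 4182/7747

Starting state is 4, so the absorption probability is a_4 = 4182/7747.

Answer: 4182/7747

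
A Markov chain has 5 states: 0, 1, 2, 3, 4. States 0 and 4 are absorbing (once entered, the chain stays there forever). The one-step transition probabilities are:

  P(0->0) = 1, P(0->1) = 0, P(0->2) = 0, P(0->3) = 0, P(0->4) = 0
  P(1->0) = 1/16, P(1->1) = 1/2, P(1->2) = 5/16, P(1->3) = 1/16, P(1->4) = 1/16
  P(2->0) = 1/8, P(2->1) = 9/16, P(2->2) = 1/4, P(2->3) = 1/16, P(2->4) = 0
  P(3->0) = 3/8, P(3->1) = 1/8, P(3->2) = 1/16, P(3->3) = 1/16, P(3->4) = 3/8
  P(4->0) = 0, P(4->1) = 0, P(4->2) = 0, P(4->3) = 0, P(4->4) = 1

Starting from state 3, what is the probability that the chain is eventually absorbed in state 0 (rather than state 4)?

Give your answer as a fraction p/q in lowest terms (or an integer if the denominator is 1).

Let a_i = P(absorbed in 0 | start in state i).
Boundary conditions: a_0 = 1, a_4 = 0.
For each transient state i, a_i = sum_j P(i->j) * a_j:
  a_1 = 1/16*a_0 + 1/2*a_1 + 5/16*a_2 + 1/16*a_3 + 1/16*a_4
  a_2 = 1/8*a_0 + 9/16*a_1 + 1/4*a_2 + 1/16*a_3 + 0*a_4
  a_3 = 3/8*a_0 + 1/8*a_1 + 1/16*a_2 + 1/16*a_3 + 3/8*a_4

Substituting a_0 = 1 and a_4 = 0, rearrange to (I - Q) a = r where r[i] = P(i -> 0):
  [1/2, -5/16, -1/16] . (a_1, a_2, a_3) = 1/16
  [-9/16, 3/4, -1/16] . (a_1, a_2, a_3) = 1/8
  [-1/8, -1/16, 15/16] . (a_1, a_2, a_3) = 3/8

Solving yields:
  a_1 = 433/714
  a_2 = 475/714
  a_3 = 125/238

Starting state is 3, so the absorption probability is a_3 = 125/238.

Answer: 125/238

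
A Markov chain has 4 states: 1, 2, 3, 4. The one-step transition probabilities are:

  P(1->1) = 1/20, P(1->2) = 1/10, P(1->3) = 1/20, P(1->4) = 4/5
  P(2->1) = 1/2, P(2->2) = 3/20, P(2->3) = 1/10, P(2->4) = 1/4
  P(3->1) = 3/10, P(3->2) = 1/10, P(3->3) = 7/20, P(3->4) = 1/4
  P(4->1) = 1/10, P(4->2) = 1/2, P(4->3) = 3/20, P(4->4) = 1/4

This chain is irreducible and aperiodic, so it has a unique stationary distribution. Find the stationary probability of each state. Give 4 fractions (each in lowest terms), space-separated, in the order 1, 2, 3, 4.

The stationary distribution satisfies pi = pi * P, i.e.:
  pi_1 = 1/20*pi_1 + 1/2*pi_2 + 3/10*pi_3 + 1/10*pi_4
  pi_2 = 1/10*pi_1 + 3/20*pi_2 + 1/10*pi_3 + 1/2*pi_4
  pi_3 = 1/20*pi_1 + 1/10*pi_2 + 7/20*pi_3 + 3/20*pi_4
  pi_4 = 4/5*pi_1 + 1/4*pi_2 + 1/4*pi_3 + 1/4*pi_4
with normalization: pi_1 + pi_2 + pi_3 + pi_4 = 1.

Using the first 3 balance equations plus normalization, the linear system A*pi = b is:
  [-19/20, 1/2, 3/10, 1/10] . pi = 0
  [1/10, -17/20, 1/10, 1/2] . pi = 0
  [1/20, 1/10, -13/20, 3/20] . pi = 0
  [1, 1, 1, 1] . pi = 1

Solving yields:
  pi_1 = 185/832
  pi_2 = 109/416
  pi_3 = 477/3328
  pi_4 = 1239/3328

Verification (pi * P):
  185/832*1/20 + 109/416*1/2 + 477/3328*3/10 + 1239/3328*1/10 = 185/832 = pi_1  (ok)
  185/832*1/10 + 109/416*3/20 + 477/3328*1/10 + 1239/3328*1/2 = 109/416 = pi_2  (ok)
  185/832*1/20 + 109/416*1/10 + 477/3328*7/20 + 1239/3328*3/20 = 477/3328 = pi_3  (ok)
  185/832*4/5 + 109/416*1/4 + 477/3328*1/4 + 1239/3328*1/4 = 1239/3328 = pi_4  (ok)

Answer: 185/832 109/416 477/3328 1239/3328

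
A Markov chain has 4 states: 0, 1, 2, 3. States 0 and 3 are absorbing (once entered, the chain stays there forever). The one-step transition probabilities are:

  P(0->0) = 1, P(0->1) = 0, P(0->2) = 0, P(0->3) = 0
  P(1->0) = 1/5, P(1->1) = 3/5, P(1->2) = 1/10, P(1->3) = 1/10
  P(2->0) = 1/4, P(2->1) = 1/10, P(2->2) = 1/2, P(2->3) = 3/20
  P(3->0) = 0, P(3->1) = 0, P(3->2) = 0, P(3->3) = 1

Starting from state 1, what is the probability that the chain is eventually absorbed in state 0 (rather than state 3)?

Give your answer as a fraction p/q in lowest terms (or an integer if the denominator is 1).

Answer: 25/38

Derivation:
Let a_i = P(absorbed in 0 | start in state i).
Boundary conditions: a_0 = 1, a_3 = 0.
For each transient state i, a_i = sum_j P(i->j) * a_j:
  a_1 = 1/5*a_0 + 3/5*a_1 + 1/10*a_2 + 1/10*a_3
  a_2 = 1/4*a_0 + 1/10*a_1 + 1/2*a_2 + 3/20*a_3

Substituting a_0 = 1 and a_3 = 0, rearrange to (I - Q) a = r where r[i] = P(i -> 0):
  [2/5, -1/10] . (a_1, a_2) = 1/5
  [-1/10, 1/2] . (a_1, a_2) = 1/4

Solving yields:
  a_1 = 25/38
  a_2 = 12/19

Starting state is 1, so the absorption probability is a_1 = 25/38.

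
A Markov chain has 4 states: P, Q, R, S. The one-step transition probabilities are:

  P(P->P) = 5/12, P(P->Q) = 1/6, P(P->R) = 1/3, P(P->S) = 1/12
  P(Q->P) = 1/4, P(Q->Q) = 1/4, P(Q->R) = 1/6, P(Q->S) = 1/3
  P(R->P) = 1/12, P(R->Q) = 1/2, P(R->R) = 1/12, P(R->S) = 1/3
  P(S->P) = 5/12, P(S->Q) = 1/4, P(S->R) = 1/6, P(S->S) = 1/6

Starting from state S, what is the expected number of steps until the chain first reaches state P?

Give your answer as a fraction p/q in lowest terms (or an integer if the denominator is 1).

Let h_i = expected steps to first reach P from state i.
Boundary: h_P = 0.
First-step equations for the other states:
  h_Q = 1 + 1/4*h_P + 1/4*h_Q + 1/6*h_R + 1/3*h_S
  h_R = 1 + 1/12*h_P + 1/2*h_Q + 1/12*h_R + 1/3*h_S
  h_S = 1 + 5/12*h_P + 1/4*h_Q + 1/6*h_R + 1/6*h_S

Substituting h_P = 0 and rearranging gives the linear system (I - Q) h = 1:
  [3/4, -1/6, -1/3] . (h_Q, h_R, h_S) = 1
  [-1/2, 11/12, -1/3] . (h_Q, h_R, h_S) = 1
  [-1/4, -1/6, 5/6] . (h_Q, h_R, h_S) = 1

Solving yields:
  h_Q = 364/99
  h_R = 140/33
  h_S = 104/33

Starting state is S, so the expected hitting time is h_S = 104/33.

Answer: 104/33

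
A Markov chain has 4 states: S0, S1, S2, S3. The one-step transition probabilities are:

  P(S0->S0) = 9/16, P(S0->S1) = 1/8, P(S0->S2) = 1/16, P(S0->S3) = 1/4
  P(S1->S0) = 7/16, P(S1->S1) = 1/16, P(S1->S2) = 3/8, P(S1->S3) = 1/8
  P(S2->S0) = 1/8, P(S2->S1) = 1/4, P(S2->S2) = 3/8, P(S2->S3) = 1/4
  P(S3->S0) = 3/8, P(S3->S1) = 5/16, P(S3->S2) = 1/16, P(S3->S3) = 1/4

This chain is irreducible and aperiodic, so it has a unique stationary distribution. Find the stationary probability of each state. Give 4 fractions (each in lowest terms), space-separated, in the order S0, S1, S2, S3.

Answer: 68/161 86/483 83/483 110/483

Derivation:
The stationary distribution satisfies pi = pi * P, i.e.:
  pi_S0 = 9/16*pi_S0 + 7/16*pi_S1 + 1/8*pi_S2 + 3/8*pi_S3
  pi_S1 = 1/8*pi_S0 + 1/16*pi_S1 + 1/4*pi_S2 + 5/16*pi_S3
  pi_S2 = 1/16*pi_S0 + 3/8*pi_S1 + 3/8*pi_S2 + 1/16*pi_S3
  pi_S3 = 1/4*pi_S0 + 1/8*pi_S1 + 1/4*pi_S2 + 1/4*pi_S3
with normalization: pi_S0 + pi_S1 + pi_S2 + pi_S3 = 1.

Using the first 3 balance equations plus normalization, the linear system A*pi = b is:
  [-7/16, 7/16, 1/8, 3/8] . pi = 0
  [1/8, -15/16, 1/4, 5/16] . pi = 0
  [1/16, 3/8, -5/8, 1/16] . pi = 0
  [1, 1, 1, 1] . pi = 1

Solving yields:
  pi_S0 = 68/161
  pi_S1 = 86/483
  pi_S2 = 83/483
  pi_S3 = 110/483

Verification (pi * P):
  68/161*9/16 + 86/483*7/16 + 83/483*1/8 + 110/483*3/8 = 68/161 = pi_S0  (ok)
  68/161*1/8 + 86/483*1/16 + 83/483*1/4 + 110/483*5/16 = 86/483 = pi_S1  (ok)
  68/161*1/16 + 86/483*3/8 + 83/483*3/8 + 110/483*1/16 = 83/483 = pi_S2  (ok)
  68/161*1/4 + 86/483*1/8 + 83/483*1/4 + 110/483*1/4 = 110/483 = pi_S3  (ok)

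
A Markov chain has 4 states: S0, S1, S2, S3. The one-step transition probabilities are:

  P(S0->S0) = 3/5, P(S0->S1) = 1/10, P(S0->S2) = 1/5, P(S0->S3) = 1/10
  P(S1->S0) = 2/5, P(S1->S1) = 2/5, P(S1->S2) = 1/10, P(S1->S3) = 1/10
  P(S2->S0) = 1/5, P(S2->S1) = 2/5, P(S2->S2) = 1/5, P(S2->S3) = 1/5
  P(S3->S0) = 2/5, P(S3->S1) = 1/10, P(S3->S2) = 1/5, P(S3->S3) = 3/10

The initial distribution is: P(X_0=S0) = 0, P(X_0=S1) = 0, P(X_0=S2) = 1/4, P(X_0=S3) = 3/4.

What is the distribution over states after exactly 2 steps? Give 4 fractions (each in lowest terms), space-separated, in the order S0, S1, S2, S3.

Answer: 43/100 17/80 73/400 7/40

Derivation:
Propagating the distribution step by step (d_{t+1} = d_t * P):
d_0 = (S0=0, S1=0, S2=1/4, S3=3/4)
  d_1[S0] = 0*3/5 + 0*2/5 + 1/4*1/5 + 3/4*2/5 = 7/20
  d_1[S1] = 0*1/10 + 0*2/5 + 1/4*2/5 + 3/4*1/10 = 7/40
  d_1[S2] = 0*1/5 + 0*1/10 + 1/4*1/5 + 3/4*1/5 = 1/5
  d_1[S3] = 0*1/10 + 0*1/10 + 1/4*1/5 + 3/4*3/10 = 11/40
d_1 = (S0=7/20, S1=7/40, S2=1/5, S3=11/40)
  d_2[S0] = 7/20*3/5 + 7/40*2/5 + 1/5*1/5 + 11/40*2/5 = 43/100
  d_2[S1] = 7/20*1/10 + 7/40*2/5 + 1/5*2/5 + 11/40*1/10 = 17/80
  d_2[S2] = 7/20*1/5 + 7/40*1/10 + 1/5*1/5 + 11/40*1/5 = 73/400
  d_2[S3] = 7/20*1/10 + 7/40*1/10 + 1/5*1/5 + 11/40*3/10 = 7/40
d_2 = (S0=43/100, S1=17/80, S2=73/400, S3=7/40)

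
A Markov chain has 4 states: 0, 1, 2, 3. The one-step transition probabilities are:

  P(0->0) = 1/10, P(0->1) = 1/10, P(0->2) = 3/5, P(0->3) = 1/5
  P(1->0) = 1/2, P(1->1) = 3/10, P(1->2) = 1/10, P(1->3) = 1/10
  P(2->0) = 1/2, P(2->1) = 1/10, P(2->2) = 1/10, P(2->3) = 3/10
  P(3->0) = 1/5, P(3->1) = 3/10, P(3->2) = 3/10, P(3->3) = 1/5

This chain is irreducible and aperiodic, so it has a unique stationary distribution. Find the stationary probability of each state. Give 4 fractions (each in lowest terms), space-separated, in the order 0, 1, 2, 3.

Answer: 197/632 225/1264 377/1264 67/316

Derivation:
The stationary distribution satisfies pi = pi * P, i.e.:
  pi_0 = 1/10*pi_0 + 1/2*pi_1 + 1/2*pi_2 + 1/5*pi_3
  pi_1 = 1/10*pi_0 + 3/10*pi_1 + 1/10*pi_2 + 3/10*pi_3
  pi_2 = 3/5*pi_0 + 1/10*pi_1 + 1/10*pi_2 + 3/10*pi_3
  pi_3 = 1/5*pi_0 + 1/10*pi_1 + 3/10*pi_2 + 1/5*pi_3
with normalization: pi_0 + pi_1 + pi_2 + pi_3 = 1.

Using the first 3 balance equations plus normalization, the linear system A*pi = b is:
  [-9/10, 1/2, 1/2, 1/5] . pi = 0
  [1/10, -7/10, 1/10, 3/10] . pi = 0
  [3/5, 1/10, -9/10, 3/10] . pi = 0
  [1, 1, 1, 1] . pi = 1

Solving yields:
  pi_0 = 197/632
  pi_1 = 225/1264
  pi_2 = 377/1264
  pi_3 = 67/316

Verification (pi * P):
  197/632*1/10 + 225/1264*1/2 + 377/1264*1/2 + 67/316*1/5 = 197/632 = pi_0  (ok)
  197/632*1/10 + 225/1264*3/10 + 377/1264*1/10 + 67/316*3/10 = 225/1264 = pi_1  (ok)
  197/632*3/5 + 225/1264*1/10 + 377/1264*1/10 + 67/316*3/10 = 377/1264 = pi_2  (ok)
  197/632*1/5 + 225/1264*1/10 + 377/1264*3/10 + 67/316*1/5 = 67/316 = pi_3  (ok)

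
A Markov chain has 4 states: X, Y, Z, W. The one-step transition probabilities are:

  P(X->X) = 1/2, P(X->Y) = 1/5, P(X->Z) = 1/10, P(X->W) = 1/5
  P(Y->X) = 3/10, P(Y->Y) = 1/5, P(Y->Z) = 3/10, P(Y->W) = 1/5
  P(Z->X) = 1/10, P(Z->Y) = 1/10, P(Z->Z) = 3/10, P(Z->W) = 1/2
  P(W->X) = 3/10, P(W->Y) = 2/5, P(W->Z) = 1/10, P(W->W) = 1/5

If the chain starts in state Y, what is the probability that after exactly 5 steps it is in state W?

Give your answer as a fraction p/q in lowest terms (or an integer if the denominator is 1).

Computing P^5 by repeated multiplication:
P^1 =
  X: [1/2, 1/5, 1/10, 1/5]
  Y: [3/10, 1/5, 3/10, 1/5]
  Z: [1/10, 1/10, 3/10, 1/2]
  W: [3/10, 2/5, 1/10, 1/5]
P^2 =
  X: [19/50, 23/100, 4/25, 23/100]
  Y: [3/10, 21/100, 1/5, 29/100]
  Z: [13/50, 27/100, 9/50, 29/100]
  W: [17/50, 23/100, 1/5, 23/100]
P^3 =
  X: [43/125, 23/100, 89/500, 31/125]
  Y: [8/25, 119/500, 91/500, 13/50]
  Z: [79/250, 6/25, 19/100, 127/500]
  W: [41/125, 113/500, 93/500, 13/50]
P^4 =
  X: [833/2500, 1159/5000, 227/1250, 1267/5000]
  Y: [819/2500, 1169/5000, 23/125, 1273/5000]
  Z: [813/2500, 1159/5000, 93/500, 257/1000]
  W: [821/2500, 1167/5000, 114/625, 1279/5000]
P^5 =
  X: [4129/12500, 5813/25000, 4567/25000, 3181/12500]
  Y: [4109/12500, 5813/25000, 4589/25000, 319/1250]
  Z: [2049/6250, 291/1250, 4589/25000, 1279/5000]
  W: [823/2500, 5823/25000, 4579/25000, 796/3125]

(P^5)[Y -> W] = 319/1250

Answer: 319/1250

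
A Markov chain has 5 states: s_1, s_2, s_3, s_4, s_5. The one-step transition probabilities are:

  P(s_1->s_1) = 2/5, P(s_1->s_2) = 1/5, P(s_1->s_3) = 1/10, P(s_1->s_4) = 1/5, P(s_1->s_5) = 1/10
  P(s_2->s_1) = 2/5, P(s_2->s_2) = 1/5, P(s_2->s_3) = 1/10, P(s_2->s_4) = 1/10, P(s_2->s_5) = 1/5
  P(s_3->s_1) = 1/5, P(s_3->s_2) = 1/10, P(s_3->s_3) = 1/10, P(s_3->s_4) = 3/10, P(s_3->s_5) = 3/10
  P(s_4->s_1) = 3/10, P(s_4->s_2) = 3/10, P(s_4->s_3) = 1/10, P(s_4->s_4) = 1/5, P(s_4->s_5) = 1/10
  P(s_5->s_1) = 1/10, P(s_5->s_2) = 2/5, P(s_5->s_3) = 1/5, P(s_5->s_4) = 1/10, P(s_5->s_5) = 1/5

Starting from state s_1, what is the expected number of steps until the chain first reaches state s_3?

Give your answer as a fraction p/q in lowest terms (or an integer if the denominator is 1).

Let h_i = expected steps to first reach s_3 from state i.
Boundary: h_s_3 = 0.
First-step equations for the other states:
  h_s_1 = 1 + 2/5*h_s_1 + 1/5*h_s_2 + 1/10*h_s_3 + 1/5*h_s_4 + 1/10*h_s_5
  h_s_2 = 1 + 2/5*h_s_1 + 1/5*h_s_2 + 1/10*h_s_3 + 1/10*h_s_4 + 1/5*h_s_5
  h_s_4 = 1 + 3/10*h_s_1 + 3/10*h_s_2 + 1/10*h_s_3 + 1/5*h_s_4 + 1/10*h_s_5
  h_s_5 = 1 + 1/10*h_s_1 + 2/5*h_s_2 + 1/5*h_s_3 + 1/10*h_s_4 + 1/5*h_s_5

Substituting h_s_3 = 0 and rearranging gives the linear system (I - Q) h = 1:
  [3/5, -1/5, -1/5, -1/10] . (h_s_1, h_s_2, h_s_4, h_s_5) = 1
  [-2/5, 4/5, -1/10, -1/5] . (h_s_1, h_s_2, h_s_4, h_s_5) = 1
  [-3/10, -3/10, 4/5, -1/10] . (h_s_1, h_s_2, h_s_4, h_s_5) = 1
  [-1/10, -2/5, -1/10, 4/5] . (h_s_1, h_s_2, h_s_4, h_s_5) = 1

Solving yields:
  h_s_1 = 8900/1013
  h_s_2 = 8800/1013
  h_s_4 = 8890/1013
  h_s_5 = 7890/1013

Starting state is s_1, so the expected hitting time is h_s_1 = 8900/1013.

Answer: 8900/1013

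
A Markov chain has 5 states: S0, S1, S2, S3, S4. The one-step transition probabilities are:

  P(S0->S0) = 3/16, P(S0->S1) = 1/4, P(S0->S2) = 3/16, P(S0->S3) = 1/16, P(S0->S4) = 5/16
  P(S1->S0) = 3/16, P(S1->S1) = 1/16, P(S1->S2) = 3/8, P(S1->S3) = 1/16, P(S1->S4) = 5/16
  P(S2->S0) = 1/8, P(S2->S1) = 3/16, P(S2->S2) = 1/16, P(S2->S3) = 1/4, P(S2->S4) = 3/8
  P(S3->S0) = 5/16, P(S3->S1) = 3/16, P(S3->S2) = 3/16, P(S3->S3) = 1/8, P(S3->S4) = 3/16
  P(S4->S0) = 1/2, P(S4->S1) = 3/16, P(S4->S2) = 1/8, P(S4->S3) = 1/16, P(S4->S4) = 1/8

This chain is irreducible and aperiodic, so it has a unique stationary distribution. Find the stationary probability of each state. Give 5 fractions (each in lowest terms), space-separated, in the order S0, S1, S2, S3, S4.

Answer: 1485/5483 2989/16449 9001/49347 5090/49347 1436/5483

Derivation:
The stationary distribution satisfies pi = pi * P, i.e.:
  pi_S0 = 3/16*pi_S0 + 3/16*pi_S1 + 1/8*pi_S2 + 5/16*pi_S3 + 1/2*pi_S4
  pi_S1 = 1/4*pi_S0 + 1/16*pi_S1 + 3/16*pi_S2 + 3/16*pi_S3 + 3/16*pi_S4
  pi_S2 = 3/16*pi_S0 + 3/8*pi_S1 + 1/16*pi_S2 + 3/16*pi_S3 + 1/8*pi_S4
  pi_S3 = 1/16*pi_S0 + 1/16*pi_S1 + 1/4*pi_S2 + 1/8*pi_S3 + 1/16*pi_S4
  pi_S4 = 5/16*pi_S0 + 5/16*pi_S1 + 3/8*pi_S2 + 3/16*pi_S3 + 1/8*pi_S4
with normalization: pi_S0 + pi_S1 + pi_S2 + pi_S3 + pi_S4 = 1.

Using the first 4 balance equations plus normalization, the linear system A*pi = b is:
  [-13/16, 3/16, 1/8, 5/16, 1/2] . pi = 0
  [1/4, -15/16, 3/16, 3/16, 3/16] . pi = 0
  [3/16, 3/8, -15/16, 3/16, 1/8] . pi = 0
  [1/16, 1/16, 1/4, -7/8, 1/16] . pi = 0
  [1, 1, 1, 1, 1] . pi = 1

Solving yields:
  pi_S0 = 1485/5483
  pi_S1 = 2989/16449
  pi_S2 = 9001/49347
  pi_S3 = 5090/49347
  pi_S4 = 1436/5483

Verification (pi * P):
  1485/5483*3/16 + 2989/16449*3/16 + 9001/49347*1/8 + 5090/49347*5/16 + 1436/5483*1/2 = 1485/5483 = pi_S0  (ok)
  1485/5483*1/4 + 2989/16449*1/16 + 9001/49347*3/16 + 5090/49347*3/16 + 1436/5483*3/16 = 2989/16449 = pi_S1  (ok)
  1485/5483*3/16 + 2989/16449*3/8 + 9001/49347*1/16 + 5090/49347*3/16 + 1436/5483*1/8 = 9001/49347 = pi_S2  (ok)
  1485/5483*1/16 + 2989/16449*1/16 + 9001/49347*1/4 + 5090/49347*1/8 + 1436/5483*1/16 = 5090/49347 = pi_S3  (ok)
  1485/5483*5/16 + 2989/16449*5/16 + 9001/49347*3/8 + 5090/49347*3/16 + 1436/5483*1/8 = 1436/5483 = pi_S4  (ok)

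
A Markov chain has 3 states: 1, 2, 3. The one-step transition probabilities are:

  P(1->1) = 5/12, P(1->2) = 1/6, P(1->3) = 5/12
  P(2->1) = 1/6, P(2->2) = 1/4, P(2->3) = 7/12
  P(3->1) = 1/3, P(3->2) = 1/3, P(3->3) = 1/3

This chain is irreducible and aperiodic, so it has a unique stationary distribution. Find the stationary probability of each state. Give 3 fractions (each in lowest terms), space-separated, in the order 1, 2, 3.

The stationary distribution satisfies pi = pi * P, i.e.:
  pi_1 = 5/12*pi_1 + 1/6*pi_2 + 1/3*pi_3
  pi_2 = 1/6*pi_1 + 1/4*pi_2 + 1/3*pi_3
  pi_3 = 5/12*pi_1 + 7/12*pi_2 + 1/3*pi_3
with normalization: pi_1 + pi_2 + pi_3 = 1.

Using the first 2 balance equations plus normalization, the linear system A*pi = b is:
  [-7/12, 1/6, 1/3] . pi = 0
  [1/6, -3/4, 1/3] . pi = 0
  [1, 1, 1] . pi = 1

Solving yields:
  pi_1 = 44/139
  pi_2 = 36/139
  pi_3 = 59/139

Verification (pi * P):
  44/139*5/12 + 36/139*1/6 + 59/139*1/3 = 44/139 = pi_1  (ok)
  44/139*1/6 + 36/139*1/4 + 59/139*1/3 = 36/139 = pi_2  (ok)
  44/139*5/12 + 36/139*7/12 + 59/139*1/3 = 59/139 = pi_3  (ok)

Answer: 44/139 36/139 59/139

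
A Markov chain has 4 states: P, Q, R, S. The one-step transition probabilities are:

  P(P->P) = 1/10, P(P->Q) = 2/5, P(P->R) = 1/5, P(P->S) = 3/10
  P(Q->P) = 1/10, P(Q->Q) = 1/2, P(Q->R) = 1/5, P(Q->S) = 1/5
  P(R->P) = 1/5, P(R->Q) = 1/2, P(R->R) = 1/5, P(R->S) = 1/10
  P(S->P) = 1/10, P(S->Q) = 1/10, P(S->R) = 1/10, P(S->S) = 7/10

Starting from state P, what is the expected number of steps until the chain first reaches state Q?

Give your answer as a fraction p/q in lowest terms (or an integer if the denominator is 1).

Answer: 580/163

Derivation:
Let h_i = expected steps to first reach Q from state i.
Boundary: h_Q = 0.
First-step equations for the other states:
  h_P = 1 + 1/10*h_P + 2/5*h_Q + 1/5*h_R + 3/10*h_S
  h_R = 1 + 1/5*h_P + 1/2*h_Q + 1/5*h_R + 1/10*h_S
  h_S = 1 + 1/10*h_P + 1/10*h_Q + 1/10*h_R + 7/10*h_S

Substituting h_Q = 0 and rearranging gives the linear system (I - Q) h = 1:
  [9/10, -1/5, -3/10] . (h_P, h_R, h_S) = 1
  [-1/5, 4/5, -1/10] . (h_P, h_R, h_S) = 1
  [-1/10, -1/10, 3/10] . (h_P, h_R, h_S) = 1

Solving yields:
  h_P = 580/163
  h_R = 460/163
  h_S = 890/163

Starting state is P, so the expected hitting time is h_P = 580/163.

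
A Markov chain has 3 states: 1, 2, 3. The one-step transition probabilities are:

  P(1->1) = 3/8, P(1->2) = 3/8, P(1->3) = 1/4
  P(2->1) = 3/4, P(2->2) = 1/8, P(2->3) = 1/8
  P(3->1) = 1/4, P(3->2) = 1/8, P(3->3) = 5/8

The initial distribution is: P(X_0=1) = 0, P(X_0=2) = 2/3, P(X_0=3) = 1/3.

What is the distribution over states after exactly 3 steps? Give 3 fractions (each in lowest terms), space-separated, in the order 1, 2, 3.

Answer: 111/256 85/384 265/768

Derivation:
Propagating the distribution step by step (d_{t+1} = d_t * P):
d_0 = (1=0, 2=2/3, 3=1/3)
  d_1[1] = 0*3/8 + 2/3*3/4 + 1/3*1/4 = 7/12
  d_1[2] = 0*3/8 + 2/3*1/8 + 1/3*1/8 = 1/8
  d_1[3] = 0*1/4 + 2/3*1/8 + 1/3*5/8 = 7/24
d_1 = (1=7/12, 2=1/8, 3=7/24)
  d_2[1] = 7/12*3/8 + 1/8*3/4 + 7/24*1/4 = 37/96
  d_2[2] = 7/12*3/8 + 1/8*1/8 + 7/24*1/8 = 13/48
  d_2[3] = 7/12*1/4 + 1/8*1/8 + 7/24*5/8 = 11/32
d_2 = (1=37/96, 2=13/48, 3=11/32)
  d_3[1] = 37/96*3/8 + 13/48*3/4 + 11/32*1/4 = 111/256
  d_3[2] = 37/96*3/8 + 13/48*1/8 + 11/32*1/8 = 85/384
  d_3[3] = 37/96*1/4 + 13/48*1/8 + 11/32*5/8 = 265/768
d_3 = (1=111/256, 2=85/384, 3=265/768)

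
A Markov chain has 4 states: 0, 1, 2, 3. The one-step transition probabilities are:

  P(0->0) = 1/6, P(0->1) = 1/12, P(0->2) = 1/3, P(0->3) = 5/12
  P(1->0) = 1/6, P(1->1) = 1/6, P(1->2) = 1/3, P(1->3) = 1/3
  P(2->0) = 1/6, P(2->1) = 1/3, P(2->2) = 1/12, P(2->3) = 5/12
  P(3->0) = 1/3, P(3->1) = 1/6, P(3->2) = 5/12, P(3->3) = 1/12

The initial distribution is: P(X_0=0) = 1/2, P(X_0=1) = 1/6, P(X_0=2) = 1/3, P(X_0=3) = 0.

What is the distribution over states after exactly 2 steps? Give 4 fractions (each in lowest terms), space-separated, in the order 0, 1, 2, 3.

Answer: 101/432 7/36 263/864 77/288

Derivation:
Propagating the distribution step by step (d_{t+1} = d_t * P):
d_0 = (0=1/2, 1=1/6, 2=1/3, 3=0)
  d_1[0] = 1/2*1/6 + 1/6*1/6 + 1/3*1/6 + 0*1/3 = 1/6
  d_1[1] = 1/2*1/12 + 1/6*1/6 + 1/3*1/3 + 0*1/6 = 13/72
  d_1[2] = 1/2*1/3 + 1/6*1/3 + 1/3*1/12 + 0*5/12 = 1/4
  d_1[3] = 1/2*5/12 + 1/6*1/3 + 1/3*5/12 + 0*1/12 = 29/72
d_1 = (0=1/6, 1=13/72, 2=1/4, 3=29/72)
  d_2[0] = 1/6*1/6 + 13/72*1/6 + 1/4*1/6 + 29/72*1/3 = 101/432
  d_2[1] = 1/6*1/12 + 13/72*1/6 + 1/4*1/3 + 29/72*1/6 = 7/36
  d_2[2] = 1/6*1/3 + 13/72*1/3 + 1/4*1/12 + 29/72*5/12 = 263/864
  d_2[3] = 1/6*5/12 + 13/72*1/3 + 1/4*5/12 + 29/72*1/12 = 77/288
d_2 = (0=101/432, 1=7/36, 2=263/864, 3=77/288)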